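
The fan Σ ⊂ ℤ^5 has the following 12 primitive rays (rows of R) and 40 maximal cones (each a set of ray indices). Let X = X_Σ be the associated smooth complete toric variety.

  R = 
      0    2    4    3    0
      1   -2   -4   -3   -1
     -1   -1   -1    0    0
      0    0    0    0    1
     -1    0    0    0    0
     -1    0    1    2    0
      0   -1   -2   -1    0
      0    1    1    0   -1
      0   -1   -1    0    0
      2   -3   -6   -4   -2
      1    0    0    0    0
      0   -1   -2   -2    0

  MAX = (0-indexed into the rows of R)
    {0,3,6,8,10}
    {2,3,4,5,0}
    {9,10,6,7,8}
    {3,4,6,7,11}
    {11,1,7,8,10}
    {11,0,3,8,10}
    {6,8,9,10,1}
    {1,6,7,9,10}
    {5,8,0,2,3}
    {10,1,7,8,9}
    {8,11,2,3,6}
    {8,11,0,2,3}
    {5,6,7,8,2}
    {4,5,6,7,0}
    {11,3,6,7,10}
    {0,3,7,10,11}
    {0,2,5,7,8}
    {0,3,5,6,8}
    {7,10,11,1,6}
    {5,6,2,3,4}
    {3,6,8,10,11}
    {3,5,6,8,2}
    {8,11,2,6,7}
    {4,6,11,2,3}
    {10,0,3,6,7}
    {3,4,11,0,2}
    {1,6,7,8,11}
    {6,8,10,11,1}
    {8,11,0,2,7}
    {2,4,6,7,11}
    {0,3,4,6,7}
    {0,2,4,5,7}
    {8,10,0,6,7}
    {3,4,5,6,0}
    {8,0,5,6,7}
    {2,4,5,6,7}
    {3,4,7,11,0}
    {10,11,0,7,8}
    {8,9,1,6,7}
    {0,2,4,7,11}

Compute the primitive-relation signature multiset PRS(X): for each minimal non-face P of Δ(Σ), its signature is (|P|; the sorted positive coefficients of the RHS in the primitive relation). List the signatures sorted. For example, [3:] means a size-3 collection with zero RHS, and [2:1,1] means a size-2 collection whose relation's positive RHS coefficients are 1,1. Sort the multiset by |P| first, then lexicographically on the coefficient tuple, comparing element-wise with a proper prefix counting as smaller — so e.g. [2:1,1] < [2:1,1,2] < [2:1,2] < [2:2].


Minimal non-faces — 23 found among 12 rays, 40 max cones:

  • {4,10}:  v_{4} + v_{10} = 0  so sig = [2:]
  • {2,10}:  v_{2} + v_{10} = v_{8}  so sig = [2:1]
  • {4,8}:  v_{4} + v_{8} = v_{2}  so sig = [2:1]
  • {5,11}:  v_{5} + v_{11} = v_{2}  so sig = [2:1]
  • {0,1}:  v_{0} + v_{1} = v_{7} + v_{8} + v_{10}  so sig = [2:1,1,1]
  • {1,3}:  v_{1} + v_{3} = v_{6} + v_{10} + v_{11}  so sig = [2:1,1,1]
  • {3,9}:  v_{3} + v_{9} = v_{1} + v_{6} + v_{10}  so sig = [2:1,1,1]
  • {5,10}:  v_{5} + v_{10} = v_{0} + v_{6} + v_{8}  so sig = [2:1,1,1]
  • {1,4}:  v_{1} + v_{4} = v_{6} + v_{7} + v_{8} + v_{11}  so sig = [2:1,1,1,1]
  • {4,9}:  v_{4} + v_{9} = v_{1} + v_{6} + v_{7} + v_{8}  so sig = [2:1,1,1,1]
  • {1,2}:  v_{1} + v_{2} = v_{6} + v_{7} + 2·v_{8} + v_{11}  so sig = [2:1,1,1,2]
  • {2,9}:  v_{2} + v_{9} = v_{1} + v_{6} + v_{7} + 2·v_{8}  so sig = [2:1,1,1,2]
  • {1,5}:  v_{1} + v_{5} = v_{6} + v_{7} + 2·v_{8}  so sig = [2:1,1,2]
  • {0,9}:  v_{0} + v_{9} = v_{6} + 2·v_{7} + 2·v_{8} + 2·v_{10}  so sig = [2:1,2,2,2]
  • {5,9}:  v_{5} + v_{9} = 2·v_{6} + 2·v_{7} + 3·v_{8} + v_{10}  so sig = [2:1,2,2,3]
  • {9,11}:  v_{9} + v_{11} = 2·v_{1}  so sig = [2:2]
  • {0,6,11}:  v_{0} + v_{6} + v_{11} = 0  so sig = [3:]
  • {3,7,8}:  v_{3} + v_{7} + v_{8} = 0  so sig = [3:]
  • {0,2,6}:  v_{0} + v_{2} + v_{6} = v_{5}  so sig = [3:1]
  • {2,3,7}:  v_{2} + v_{3} + v_{7} = v_{4}  so sig = [3:1]
  • {3,5,7}:  v_{3} + v_{5} + v_{7} = v_{0} + v_{4} + v_{6}  so sig = [3:1,1,1]
  • {1,6,7,8,10}:  v_{1} + v_{6} + v_{7} + v_{8} + v_{10} = v_{9}  so sig = [5:1]
  • {6,7,8,10,11}:  v_{6} + v_{7} + v_{8} + v_{10} + v_{11} = v_{1}  so sig = [5:1]

Hence PRS(X_Σ) =
    [2:]
    [2:1]
    [2:1]
    [2:1]
    [2:1,1,1]
    [2:1,1,1]
    [2:1,1,1]
    [2:1,1,1]
    [2:1,1,1,1]
    [2:1,1,1,1]
    [2:1,1,1,2]
    [2:1,1,1,2]
    [2:1,1,2]
    [2:1,2,2,2]
    [2:1,2,2,3]
    [2:2]
    [3:]
    [3:]
    [3:1]
    [3:1]
    [3:1,1,1]
    [5:1]
    [5:1]


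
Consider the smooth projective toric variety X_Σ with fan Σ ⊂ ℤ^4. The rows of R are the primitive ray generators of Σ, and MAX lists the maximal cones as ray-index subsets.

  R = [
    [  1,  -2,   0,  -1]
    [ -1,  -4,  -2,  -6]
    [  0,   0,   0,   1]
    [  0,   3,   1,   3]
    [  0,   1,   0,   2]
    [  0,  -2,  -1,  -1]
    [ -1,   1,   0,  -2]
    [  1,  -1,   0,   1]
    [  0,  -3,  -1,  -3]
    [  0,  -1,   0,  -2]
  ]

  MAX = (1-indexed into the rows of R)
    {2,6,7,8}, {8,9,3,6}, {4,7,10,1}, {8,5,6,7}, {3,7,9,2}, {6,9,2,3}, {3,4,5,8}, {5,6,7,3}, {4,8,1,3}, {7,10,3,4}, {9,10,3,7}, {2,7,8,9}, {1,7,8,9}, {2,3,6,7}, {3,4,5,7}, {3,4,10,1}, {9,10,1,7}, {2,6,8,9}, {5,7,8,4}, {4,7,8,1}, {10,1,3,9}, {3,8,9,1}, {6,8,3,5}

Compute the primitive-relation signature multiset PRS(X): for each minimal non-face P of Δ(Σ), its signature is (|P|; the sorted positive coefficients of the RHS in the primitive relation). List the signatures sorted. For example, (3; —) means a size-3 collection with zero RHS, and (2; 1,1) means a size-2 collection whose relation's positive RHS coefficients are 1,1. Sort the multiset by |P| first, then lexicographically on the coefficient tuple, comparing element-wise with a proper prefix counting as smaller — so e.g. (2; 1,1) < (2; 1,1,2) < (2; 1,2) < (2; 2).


Minimal non-faces — 16 found among 10 rays, 23 max cones:

  • {4,9}:  v_{4} + v_{9} = 0 — sig = (2; —)
  • {5,10}:  v_{5} + v_{10} = 0 — sig = (2; —)
  • {1,5}:  v_{1} + v_{5} = v_{8} — sig = (2; 1)
  • {4,6}:  v_{4} + v_{6} = v_{5} — sig = (2; 1)
  • {5,9}:  v_{5} + v_{9} = v_{6} — sig = (2; 1)
  • {6,10}:  v_{6} + v_{10} = v_{9} — sig = (2; 1)
  • {8,10}:  v_{8} + v_{10} = v_{1} — sig = (2; 1)
  • {1,6}:  v_{1} + v_{6} = v_{8} + v_{9} — sig = (2; 1,1)
  • {2,4}:  v_{2} + v_{4} = v_{6} + v_{7} — sig = (2; 1,1)
  • {1,2}:  v_{1} + v_{2} = v_{7} + v_{8} + 2·v_{9} — sig = (2; 1,1,2)
  • {2,5}:  v_{2} + v_{5} = 2·v_{6} + v_{7} — sig = (2; 1,2)
  • {2,10}:  v_{2} + v_{10} = v_{7} + 2·v_{9} — sig = (2; 1,2)
  • {3,7,8}:  v_{3} + v_{7} + v_{8} = 0 — sig = (3; —)
  • {1,3,7}:  v_{1} + v_{3} + v_{7} = v_{10} — sig = (3; 1)
  • {6,7,9}:  v_{6} + v_{7} + v_{9} = v_{2} — sig = (3; 1)
  • {2,3,8}:  v_{2} + v_{3} + v_{8} = v_{6} + v_{9} — sig = (3; 1,1)

Hence PRS(X_Σ) =
    (2; —)
    (2; —)
    (2; 1)
    (2; 1)
    (2; 1)
    (2; 1)
    (2; 1)
    (2; 1,1)
    (2; 1,1)
    (2; 1,1,2)
    (2; 1,2)
    (2; 1,2)
    (3; —)
    (3; 1)
    (3; 1)
    (3; 1,1)


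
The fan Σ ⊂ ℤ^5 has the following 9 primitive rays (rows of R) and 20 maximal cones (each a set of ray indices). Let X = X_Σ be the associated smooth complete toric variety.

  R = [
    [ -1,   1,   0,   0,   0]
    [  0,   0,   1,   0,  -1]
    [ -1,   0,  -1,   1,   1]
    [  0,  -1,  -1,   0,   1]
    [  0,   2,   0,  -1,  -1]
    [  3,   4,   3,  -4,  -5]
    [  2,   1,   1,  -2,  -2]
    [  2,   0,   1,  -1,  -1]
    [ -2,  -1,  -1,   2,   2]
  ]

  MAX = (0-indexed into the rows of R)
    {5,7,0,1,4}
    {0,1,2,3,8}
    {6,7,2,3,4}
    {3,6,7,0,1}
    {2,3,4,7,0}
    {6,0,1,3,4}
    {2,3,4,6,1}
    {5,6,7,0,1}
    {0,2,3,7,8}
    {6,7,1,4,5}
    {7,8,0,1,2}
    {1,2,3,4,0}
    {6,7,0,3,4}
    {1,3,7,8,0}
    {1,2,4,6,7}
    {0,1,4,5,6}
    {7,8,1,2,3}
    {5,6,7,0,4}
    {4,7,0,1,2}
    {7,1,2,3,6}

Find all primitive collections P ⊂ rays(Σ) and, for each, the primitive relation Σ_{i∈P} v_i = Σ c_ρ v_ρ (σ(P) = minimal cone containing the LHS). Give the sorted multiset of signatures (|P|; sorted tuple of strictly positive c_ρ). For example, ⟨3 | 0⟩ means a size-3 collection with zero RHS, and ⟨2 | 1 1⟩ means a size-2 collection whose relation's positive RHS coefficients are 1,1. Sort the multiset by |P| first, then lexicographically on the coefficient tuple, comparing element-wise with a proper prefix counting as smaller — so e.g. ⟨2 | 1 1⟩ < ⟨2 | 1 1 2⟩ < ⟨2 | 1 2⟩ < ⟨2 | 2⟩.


9 collections generate NE(X_Σ); each relation:

  {6,8}:  v_{6} + v_{8} = 0 — sig = ⟨2 | 0⟩
  {4,8}:  v_{4} + v_{8} = v_{0} + v_{2} — sig = ⟨2 | 1 1⟩
  {5,8}:  v_{5} + v_{8} = v_{0} + v_{1} + v_{4} + v_{7} — sig = ⟨2 | 1 1 1 1⟩
  {2,5}:  v_{2} + v_{5} = v_{1} + 2·v_{4} + v_{7} — sig = ⟨2 | 1 1 2⟩
  {3,5}:  v_{3} + v_{5} = v_{0} + 2·v_{6} — sig = ⟨2 | 1 2⟩
  {0,2,6}:  v_{0} + v_{2} + v_{6} = v_{4} — sig = ⟨3 | 1⟩
  {1,3,4,7}:  v_{1} + v_{3} + v_{4} + v_{7} = v_{6} — sig = ⟨4 | 1⟩
  {0,1,2,3,7}:  v_{0} + v_{1} + v_{2} + v_{3} + v_{7} = 0 — sig = ⟨5 | 0⟩
  {0,1,4,6,7}:  v_{0} + v_{1} + v_{4} + v_{6} + v_{7} = v_{5} — sig = ⟨5 | 1⟩

Sorted signature multiset PRS(X):
    |P|=2: 5 collections, coeffs (), (1,1), (1,1,1,1), (1,1,2), (1,2)
    |P|=3: 1 collection, coeffs (1)
    |P|=4: 1 collection, coeffs (1)
    |P|=5: 2 collections, coeffs (), (1)


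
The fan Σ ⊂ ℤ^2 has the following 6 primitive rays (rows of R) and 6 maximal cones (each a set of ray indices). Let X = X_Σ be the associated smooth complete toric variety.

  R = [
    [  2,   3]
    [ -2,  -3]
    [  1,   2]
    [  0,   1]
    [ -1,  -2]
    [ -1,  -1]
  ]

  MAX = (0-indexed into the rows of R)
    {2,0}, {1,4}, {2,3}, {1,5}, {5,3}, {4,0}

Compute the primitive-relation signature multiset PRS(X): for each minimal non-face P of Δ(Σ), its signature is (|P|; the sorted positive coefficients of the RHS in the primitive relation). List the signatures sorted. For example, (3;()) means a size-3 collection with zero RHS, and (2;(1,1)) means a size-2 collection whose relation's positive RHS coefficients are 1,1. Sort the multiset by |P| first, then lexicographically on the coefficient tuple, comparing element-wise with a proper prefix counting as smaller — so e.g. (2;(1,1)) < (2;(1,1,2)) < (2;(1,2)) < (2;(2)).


Minimal non-faces — 9 found among 6 rays, 6 max cones:

  P = {0,1}:  v_{0} + v_{1} = 0  so sig = (2;())
  P = {2,4}:  v_{2} + v_{4} = 0  so sig = (2;())
  P = {0,5}:  v_{0} + v_{5} = v_{2}  so sig = (2;(1))
  P = {1,2}:  v_{1} + v_{2} = v_{5}  so sig = (2;(1))
  P = {2,5}:  v_{2} + v_{5} = v_{3}  so sig = (2;(1))
  P = {3,4}:  v_{3} + v_{4} = v_{5}  so sig = (2;(1))
  P = {4,5}:  v_{4} + v_{5} = v_{1}  so sig = (2;(1))
  P = {0,3}:  v_{0} + v_{3} = 2·v_{2}  so sig = (2;(2))
  P = {1,3}:  v_{1} + v_{3} = 2·v_{5}  so sig = (2;(2))

so the primitive-relation signature multiset is
{ (2;()) ×2,  (2;(1)) ×5,  (2;(2)) ×2 }


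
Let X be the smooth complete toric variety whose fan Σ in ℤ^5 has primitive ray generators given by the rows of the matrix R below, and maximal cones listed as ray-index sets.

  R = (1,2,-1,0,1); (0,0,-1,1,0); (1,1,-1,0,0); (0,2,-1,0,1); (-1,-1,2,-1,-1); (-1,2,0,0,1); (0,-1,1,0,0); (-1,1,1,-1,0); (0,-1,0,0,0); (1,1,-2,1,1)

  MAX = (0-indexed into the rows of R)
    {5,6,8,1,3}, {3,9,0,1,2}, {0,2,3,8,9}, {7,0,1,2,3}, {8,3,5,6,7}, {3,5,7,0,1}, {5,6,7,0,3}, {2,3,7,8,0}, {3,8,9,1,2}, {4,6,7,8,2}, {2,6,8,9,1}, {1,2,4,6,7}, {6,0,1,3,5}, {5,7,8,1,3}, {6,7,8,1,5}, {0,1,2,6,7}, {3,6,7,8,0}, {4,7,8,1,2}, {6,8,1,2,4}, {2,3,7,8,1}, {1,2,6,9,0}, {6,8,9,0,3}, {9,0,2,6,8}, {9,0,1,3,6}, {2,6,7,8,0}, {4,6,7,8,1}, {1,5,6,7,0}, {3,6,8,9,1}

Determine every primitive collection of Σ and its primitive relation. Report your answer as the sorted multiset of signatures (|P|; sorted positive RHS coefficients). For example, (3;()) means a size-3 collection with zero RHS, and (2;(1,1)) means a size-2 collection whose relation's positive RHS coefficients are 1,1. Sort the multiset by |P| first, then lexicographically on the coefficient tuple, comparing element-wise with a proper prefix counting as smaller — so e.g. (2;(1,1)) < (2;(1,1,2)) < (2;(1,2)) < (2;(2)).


Σ has 12 primitive collections:

  P={4,9}:  v_{4} + v_{9} = 0  →  sig = (2;())
  P={3,4}:  v_{3} + v_{4} = v_{7}  →  sig = (2;(1))
  P={7,9}:  v_{7} + v_{9} = v_{3}  →  sig = (2;(1))
  P={0,4}:  v_{0} + v_{4} = v_{2} + v_{6} + v_{7}  →  sig = (2;(1,1,1))
  P={2,5}:  v_{2} + v_{5} = v_{0} + v_{1} + v_{7}  →  sig = (2;(1,1,1))
  P={4,5}:  v_{4} + v_{5} = v_{1} + v_{6} + 2·v_{7}  →  sig = (2;(1,1,2))
  P={5,9}:  v_{5} + v_{9} = v_{1} + 2·v_{3} + v_{6}  →  sig = (2;(1,1,2))
  P={0,1,8}:  v_{0} + v_{1} + v_{8} = v_{9}  →  sig = (3;(1))
  P={2,3,6}:  v_{2} + v_{3} + v_{6} = v_{0}  →  sig = (3;(1))
  P={0,5,8}:  v_{0} + v_{5} + v_{8} = 2·v_{3} + v_{6}  →  sig = (3;(1,2))
  P={1,3,6,7}:  v_{1} + v_{3} + v_{6} + v_{7} = v_{5}  →  sig = (4;(1))
  P={1,2,6,7,8}:  v_{1} + v_{2} + v_{6} + v_{7} + v_{8} = 0  →  sig = (5;())

Signatures (|P|; sorted positive RHS coefficients), sorted:
    (2;())
    (2;(1))
    (2;(1))
    (2;(1,1,1))
    (2;(1,1,1))
    (2;(1,1,2))
    (2;(1,1,2))
    (3;(1))
    (3;(1))
    (3;(1,2))
    (4;(1))
    (5;())


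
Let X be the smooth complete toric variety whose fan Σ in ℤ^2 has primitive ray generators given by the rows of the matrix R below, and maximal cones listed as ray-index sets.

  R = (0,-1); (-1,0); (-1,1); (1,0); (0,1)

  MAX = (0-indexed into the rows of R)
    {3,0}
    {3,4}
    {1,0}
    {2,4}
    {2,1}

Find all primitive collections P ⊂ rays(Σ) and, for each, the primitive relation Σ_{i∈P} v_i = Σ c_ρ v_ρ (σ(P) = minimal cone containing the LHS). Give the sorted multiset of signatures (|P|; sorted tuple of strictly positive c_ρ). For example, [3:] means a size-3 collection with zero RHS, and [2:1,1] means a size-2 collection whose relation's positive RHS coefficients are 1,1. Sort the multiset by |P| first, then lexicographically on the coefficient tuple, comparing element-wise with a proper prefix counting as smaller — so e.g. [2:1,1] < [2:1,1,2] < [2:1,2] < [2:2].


Minimal non-faces — 5 found among 5 rays, 5 max cones:

  P = {0,4}:  v_{0} + v_{4} = 0  →  sig = [2:]
  P = {1,3}:  v_{1} + v_{3} = 0  →  sig = [2:]
  P = {0,2}:  v_{0} + v_{2} = v_{1}  →  sig = [2:1]
  P = {1,4}:  v_{1} + v_{4} = v_{2}  →  sig = [2:1]
  P = {2,3}:  v_{2} + v_{3} = v_{4}  →  sig = [2:1]

Signatures (|P|; sorted positive RHS coefficients), sorted:
{ [2:] ×2,  [2:1] ×3 }


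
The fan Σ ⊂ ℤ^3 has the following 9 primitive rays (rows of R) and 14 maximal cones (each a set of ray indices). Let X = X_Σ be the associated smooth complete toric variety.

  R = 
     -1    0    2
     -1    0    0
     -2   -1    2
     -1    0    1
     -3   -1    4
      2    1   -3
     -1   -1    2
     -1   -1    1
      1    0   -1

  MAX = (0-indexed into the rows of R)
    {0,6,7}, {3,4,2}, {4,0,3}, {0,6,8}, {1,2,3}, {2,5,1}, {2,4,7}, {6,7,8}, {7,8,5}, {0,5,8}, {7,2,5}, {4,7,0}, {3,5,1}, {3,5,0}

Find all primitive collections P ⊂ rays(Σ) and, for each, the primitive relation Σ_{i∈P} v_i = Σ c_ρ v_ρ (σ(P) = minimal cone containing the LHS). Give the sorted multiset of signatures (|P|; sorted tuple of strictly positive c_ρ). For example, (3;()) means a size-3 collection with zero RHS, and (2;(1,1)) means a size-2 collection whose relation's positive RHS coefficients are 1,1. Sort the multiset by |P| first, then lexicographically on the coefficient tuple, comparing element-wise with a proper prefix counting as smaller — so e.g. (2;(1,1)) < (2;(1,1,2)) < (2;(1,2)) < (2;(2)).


The 18 primitive collections of Σ (r=9, n=3):

  P={3,8}:  v_{3} + v_{8} = 0  →  sig = (2;())
  P={0,2}:  v_{0} + v_{2} = v_{4}  →  sig = (2;(1))
  P={1,6}:  v_{1} + v_{6} = v_{2}  →  sig = (2;(1))
  P={2,8}:  v_{2} + v_{8} = v_{7}  →  sig = (2;(1))
  P={3,7}:  v_{3} + v_{7} = v_{2}  →  sig = (2;(1))
  P={4,5}:  v_{4} + v_{5} = v_{3}  →  sig = (2;(1))
  P={5,6}:  v_{5} + v_{6} = v_{8}  →  sig = (2;(1))
  P={1,8}:  v_{1} + v_{8} = v_{2} + v_{5}  →  sig = (2;(1,1))
  P={3,6}:  v_{3} + v_{6} = v_{0} + v_{7}  →  sig = (2;(1,1))
  P={4,8}:  v_{4} + v_{8} = v_{0} + v_{7}  →  sig = (2;(1,1))
  P={1,4}:  v_{1} + v_{4} = v_{2} + 2·v_{3}  →  sig = (2;(1,2))
  P={1,7}:  v_{1} + v_{7} = 2·v_{2} + v_{5}  →  sig = (2;(1,2))
  P={2,6}:  v_{2} + v_{6} = v_{0} + 2·v_{7}  →  sig = (2;(1,2))
  P={0,1}:  v_{0} + v_{1} = 2·v_{3}  →  sig = (2;(2))
  P={4,6}:  v_{4} + v_{6} = 2·v_{0} + 2·v_{7}  →  sig = (2;(2,2))
  P={0,5,7}:  v_{0} + v_{5} + v_{7} = 0  →  sig = (3;())
  P={0,7,8}:  v_{0} + v_{7} + v_{8} = v_{6}  →  sig = (3;(1))
  P={2,3,5}:  v_{2} + v_{3} + v_{5} = v_{1}  →  sig = (3;(1))

Signatures (|P|; sorted positive RHS coefficients), sorted:
[(2;()), (2;(1)), (2;(1)), (2;(1)), (2;(1)), (2;(1)), (2;(1)), (2;(1,1)), (2;(1,1)), (2;(1,1)), (2;(1,2)), (2;(1,2)), (2;(1,2)), (2;(2)), (2;(2,2)), (3;()), (3;(1)), (3;(1))]


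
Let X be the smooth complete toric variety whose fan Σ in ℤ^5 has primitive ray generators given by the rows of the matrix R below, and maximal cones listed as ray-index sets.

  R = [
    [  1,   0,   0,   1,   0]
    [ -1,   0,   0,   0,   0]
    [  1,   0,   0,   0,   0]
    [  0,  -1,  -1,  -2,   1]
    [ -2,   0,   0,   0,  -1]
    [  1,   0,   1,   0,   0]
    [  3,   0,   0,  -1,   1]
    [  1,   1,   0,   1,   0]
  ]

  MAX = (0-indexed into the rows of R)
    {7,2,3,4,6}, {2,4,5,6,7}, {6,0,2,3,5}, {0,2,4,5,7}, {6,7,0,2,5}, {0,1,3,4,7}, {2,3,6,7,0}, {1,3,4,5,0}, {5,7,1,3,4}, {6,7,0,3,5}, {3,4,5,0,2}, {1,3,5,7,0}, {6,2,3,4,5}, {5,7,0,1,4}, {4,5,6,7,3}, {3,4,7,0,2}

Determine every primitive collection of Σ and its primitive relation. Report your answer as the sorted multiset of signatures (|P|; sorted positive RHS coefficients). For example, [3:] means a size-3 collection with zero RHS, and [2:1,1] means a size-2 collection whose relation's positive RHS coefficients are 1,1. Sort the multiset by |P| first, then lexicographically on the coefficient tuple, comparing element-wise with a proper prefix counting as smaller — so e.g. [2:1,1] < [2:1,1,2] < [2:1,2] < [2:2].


5 collections generate NE(X_Σ); each relation:

  P = {1,2}:  v_{1} + v_{2} = 0  →  sig = [2:]
  P = {1,6}:  v_{1} + v_{6} = v_{3} + v_{5} + v_{7}  →  sig = [2:1,1,1]
  P = {0,4,6}:  v_{0} + v_{4} + v_{6} = 2·v_{2}  →  sig = [3:2]
  P = {2,3,5,7}:  v_{2} + v_{3} + v_{5} + v_{7} = v_{6}  →  sig = [4:1]
  P = {0,3,4,5,7}:  v_{0} + v_{3} + v_{4} + v_{5} + v_{7} = v_{2}  →  sig = [5:1]

Sorted signature multiset PRS(X):
    [2:]
    [2:1,1,1]
    [3:2]
    [4:1]
    [5:1]


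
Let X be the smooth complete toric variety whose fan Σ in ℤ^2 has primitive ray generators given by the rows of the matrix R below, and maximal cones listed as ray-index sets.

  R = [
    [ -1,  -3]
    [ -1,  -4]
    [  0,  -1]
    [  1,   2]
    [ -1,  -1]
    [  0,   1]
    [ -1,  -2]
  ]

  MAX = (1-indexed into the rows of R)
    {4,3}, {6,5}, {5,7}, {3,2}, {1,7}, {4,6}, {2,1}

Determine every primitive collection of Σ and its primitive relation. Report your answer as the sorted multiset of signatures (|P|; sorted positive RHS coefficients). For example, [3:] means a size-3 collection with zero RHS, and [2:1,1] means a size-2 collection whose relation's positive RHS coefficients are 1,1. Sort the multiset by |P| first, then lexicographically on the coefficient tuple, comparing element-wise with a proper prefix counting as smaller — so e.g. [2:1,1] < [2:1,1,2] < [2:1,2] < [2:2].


14 minimal non-faces of Δ(Σ) (on 7 rays):

  • {3,6}:  v_{3} + v_{6} = 0  ⟹  sig = [2:]
  • {4,7}:  v_{4} + v_{7} = 0  ⟹  sig = [2:]
  • {1,3}:  v_{1} + v_{3} = v_{2}  ⟹  sig = [2:1]
  • {1,4}:  v_{1} + v_{4} = v_{3}  ⟹  sig = [2:1]
  • {1,6}:  v_{1} + v_{6} = v_{7}  ⟹  sig = [2:1]
  • {2,6}:  v_{2} + v_{6} = v_{1}  ⟹  sig = [2:1]
  • {3,5}:  v_{3} + v_{5} = v_{7}  ⟹  sig = [2:1]
  • {3,7}:  v_{3} + v_{7} = v_{1}  ⟹  sig = [2:1]
  • {4,5}:  v_{4} + v_{5} = v_{6}  ⟹  sig = [2:1]
  • {6,7}:  v_{6} + v_{7} = v_{5}  ⟹  sig = [2:1]
  • {2,5}:  v_{2} + v_{5} = v_{1} + v_{7}  ⟹  sig = [2:1,1]
  • {1,5}:  v_{1} + v_{5} = 2·v_{7}  ⟹  sig = [2:2]
  • {2,4}:  v_{2} + v_{4} = 2·v_{3}  ⟹  sig = [2:2]
  • {2,7}:  v_{2} + v_{7} = 2·v_{1}  ⟹  sig = [2:2]

Sorted signature multiset PRS(X):
[[2:], [2:], [2:1], [2:1], [2:1], [2:1], [2:1], [2:1], [2:1], [2:1], [2:1,1], [2:2], [2:2], [2:2]]


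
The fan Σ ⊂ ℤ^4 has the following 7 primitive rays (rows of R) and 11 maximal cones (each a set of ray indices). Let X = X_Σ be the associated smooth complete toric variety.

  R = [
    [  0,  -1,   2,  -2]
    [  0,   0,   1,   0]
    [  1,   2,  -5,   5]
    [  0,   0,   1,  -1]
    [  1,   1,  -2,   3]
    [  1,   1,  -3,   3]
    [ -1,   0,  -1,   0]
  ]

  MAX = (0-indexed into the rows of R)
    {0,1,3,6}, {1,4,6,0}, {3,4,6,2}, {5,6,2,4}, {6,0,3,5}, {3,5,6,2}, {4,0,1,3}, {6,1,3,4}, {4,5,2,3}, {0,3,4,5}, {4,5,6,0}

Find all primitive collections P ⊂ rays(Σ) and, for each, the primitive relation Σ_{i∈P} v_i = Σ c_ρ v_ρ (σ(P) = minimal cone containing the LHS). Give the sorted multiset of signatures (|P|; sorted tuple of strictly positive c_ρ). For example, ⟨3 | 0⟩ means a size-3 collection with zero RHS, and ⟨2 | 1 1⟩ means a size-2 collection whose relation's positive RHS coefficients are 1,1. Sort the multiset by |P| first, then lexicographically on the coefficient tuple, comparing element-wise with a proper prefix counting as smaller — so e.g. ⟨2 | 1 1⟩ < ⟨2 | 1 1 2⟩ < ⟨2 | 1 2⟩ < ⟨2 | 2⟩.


5 minimal non-faces of Δ(Σ) (on 7 rays):

  P = {0,2}:  v_{0} + v_{2} = v_{5}  ⇒ sig = ⟨2 | 1⟩
  P = {1,5}:  v_{1} + v_{5} = v_{4}  ⇒ sig = ⟨2 | 1⟩
  P = {1,2}:  v_{1} + v_{2} = v_{3} + 2·v_{4} + v_{6}  ⇒ sig = ⟨2 | 1 1 2⟩
  P = {0,3,4,6}:  v_{0} + v_{3} + v_{4} + v_{6} = 0  ⇒ sig = ⟨4 | 0⟩
  P = {3,4,5,6}:  v_{3} + v_{4} + v_{5} + v_{6} = v_{2}  ⇒ sig = ⟨4 | 1⟩

Sorted signature multiset PRS(X):
{ ⟨2 | 1⟩ ×2,  ⟨2 | 1 1 2⟩,  ⟨4 | 0⟩,  ⟨4 | 1⟩ }


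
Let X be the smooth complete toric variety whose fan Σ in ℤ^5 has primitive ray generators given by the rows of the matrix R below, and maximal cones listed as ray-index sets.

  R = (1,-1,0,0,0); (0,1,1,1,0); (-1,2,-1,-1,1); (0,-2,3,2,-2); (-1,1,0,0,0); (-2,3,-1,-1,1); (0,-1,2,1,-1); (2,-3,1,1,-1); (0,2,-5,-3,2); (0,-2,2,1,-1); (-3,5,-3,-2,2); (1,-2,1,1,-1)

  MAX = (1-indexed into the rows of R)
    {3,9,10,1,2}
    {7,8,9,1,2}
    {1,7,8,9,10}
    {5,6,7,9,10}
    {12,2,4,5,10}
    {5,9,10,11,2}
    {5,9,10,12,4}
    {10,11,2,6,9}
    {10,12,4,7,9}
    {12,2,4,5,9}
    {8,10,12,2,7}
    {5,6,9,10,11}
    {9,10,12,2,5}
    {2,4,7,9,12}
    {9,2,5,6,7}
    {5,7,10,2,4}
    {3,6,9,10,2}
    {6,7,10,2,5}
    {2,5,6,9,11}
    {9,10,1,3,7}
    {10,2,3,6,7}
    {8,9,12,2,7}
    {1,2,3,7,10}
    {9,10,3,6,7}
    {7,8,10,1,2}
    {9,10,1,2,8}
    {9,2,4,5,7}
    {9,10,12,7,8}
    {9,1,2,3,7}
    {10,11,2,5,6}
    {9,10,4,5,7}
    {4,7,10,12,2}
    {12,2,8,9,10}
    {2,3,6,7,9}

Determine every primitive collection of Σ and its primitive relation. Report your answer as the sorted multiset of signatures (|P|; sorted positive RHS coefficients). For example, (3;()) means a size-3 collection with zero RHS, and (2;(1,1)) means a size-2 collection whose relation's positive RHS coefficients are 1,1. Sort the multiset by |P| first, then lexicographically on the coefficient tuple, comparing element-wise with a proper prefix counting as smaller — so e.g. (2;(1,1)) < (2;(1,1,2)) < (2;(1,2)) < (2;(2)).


23 collections generate NE(X_Σ); each relation:

  {1,5}:  v_{1} + v_{5} = 0  so sig = (2;())
  {3,12}:  v_{3} + v_{12} = 0  so sig = (2;())
  {6,8}:  v_{6} + v_{8} = 0  so sig = (2;())
  {1,6}:  v_{1} + v_{6} = v_{3}  so sig = (2;(1))
  {1,12}:  v_{1} + v_{12} = v_{8}  so sig = (2;(1))
  {3,5}:  v_{3} + v_{5} = v_{6}  so sig = (2;(1))
  {3,8}:  v_{3} + v_{8} = v_{1}  so sig = (2;(1))
  {5,8}:  v_{5} + v_{8} = v_{12}  so sig = (2;(1))
  {6,12}:  v_{6} + v_{12} = v_{5}  so sig = (2;(1))
  {1,4}:  v_{1} + v_{4} = v_{7} + v_{12}  so sig = (2;(1,1))
  {3,4}:  v_{3} + v_{4} = v_{5} + v_{7}  so sig = (2;(1,1))
  {7,11}:  v_{7} + v_{11} = v_{5} + v_{6}  so sig = (2;(1,1))
  {1,11}:  v_{1} + v_{11} = v_{2} + v_{6} + v_{9} + v_{10}  so sig = (2;(1,1,1,1))
  {8,11}:  v_{8} + v_{11} = v_{2} + v_{5} + v_{9} + v_{10}  so sig = (2;(1,1,1,1))
  {3,11}:  v_{3} + v_{11} = v_{2} + 2·v_{6} + v_{9} + v_{10}  so sig = (2;(1,1,1,2))
  {11,12}:  v_{11} + v_{12} = v_{2} + 2·v_{5} + v_{9} + v_{10}  so sig = (2;(1,1,1,2))
  {4,6}:  v_{4} + v_{6} = 2·v_{5} + v_{7}  so sig = (2;(1,2))
  {4,8}:  v_{4} + v_{8} = v_{7} + 2·v_{12}  so sig = (2;(1,2))
  {4,11}:  v_{4} + v_{11} = 3·v_{5}  so sig = (2;(3))
  {5,7,12}:  v_{5} + v_{7} + v_{12} = v_{4}  so sig = (3;(1))
  {2,7,9,10}:  v_{2} + v_{7} + v_{9} + v_{10} = 0  so sig = (4;())
  {2,4,9,10}:  v_{2} + v_{4} + v_{9} + v_{10} = v_{5} + v_{12}  so sig = (4;(1,1))
  {2,5,6,9,10}:  v_{2} + v_{5} + v_{6} + v_{9} + v_{10} = v_{11}  so sig = (5;(1))

Signatures (|P|; sorted positive RHS coefficients), sorted:
    (2;())
    (2;())
    (2;())
    (2;(1))
    (2;(1))
    (2;(1))
    (2;(1))
    (2;(1))
    (2;(1))
    (2;(1,1))
    (2;(1,1))
    (2;(1,1))
    (2;(1,1,1,1))
    (2;(1,1,1,1))
    (2;(1,1,1,2))
    (2;(1,1,1,2))
    (2;(1,2))
    (2;(1,2))
    (2;(3))
    (3;(1))
    (4;())
    (4;(1,1))
    (5;(1))


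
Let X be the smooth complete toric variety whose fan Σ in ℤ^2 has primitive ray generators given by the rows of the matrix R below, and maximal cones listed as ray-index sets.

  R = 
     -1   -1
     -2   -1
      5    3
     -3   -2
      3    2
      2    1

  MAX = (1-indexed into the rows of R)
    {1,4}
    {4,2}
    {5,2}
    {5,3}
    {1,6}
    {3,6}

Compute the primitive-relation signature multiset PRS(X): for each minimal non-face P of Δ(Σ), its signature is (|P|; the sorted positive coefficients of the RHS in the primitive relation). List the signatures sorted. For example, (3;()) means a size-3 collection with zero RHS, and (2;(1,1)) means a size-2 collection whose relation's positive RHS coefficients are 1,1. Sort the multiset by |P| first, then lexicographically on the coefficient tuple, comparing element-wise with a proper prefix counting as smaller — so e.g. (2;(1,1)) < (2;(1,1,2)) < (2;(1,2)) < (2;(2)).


The 9 primitive collections of Σ (r=6, n=2):

  P = {2,6}:  v_{2} + v_{6} = 0  ⟹  sig = (2;())
  P = {4,5}:  v_{4} + v_{5} = 0  ⟹  sig = (2;())
  P = {1,2}:  v_{1} + v_{2} = v_{4}  ⟹  sig = (2;(1))
  P = {1,5}:  v_{1} + v_{5} = v_{6}  ⟹  sig = (2;(1))
  P = {2,3}:  v_{2} + v_{3} = v_{5}  ⟹  sig = (2;(1))
  P = {3,4}:  v_{3} + v_{4} = v_{6}  ⟹  sig = (2;(1))
  P = {4,6}:  v_{4} + v_{6} = v_{1}  ⟹  sig = (2;(1))
  P = {5,6}:  v_{5} + v_{6} = v_{3}  ⟹  sig = (2;(1))
  P = {1,3}:  v_{1} + v_{3} = 2·v_{6}  ⟹  sig = (2;(2))

Signatures (|P|; sorted positive RHS coefficients), sorted:
    (2;())
    (2;())
    (2;(1))
    (2;(1))
    (2;(1))
    (2;(1))
    (2;(1))
    (2;(1))
    (2;(2))


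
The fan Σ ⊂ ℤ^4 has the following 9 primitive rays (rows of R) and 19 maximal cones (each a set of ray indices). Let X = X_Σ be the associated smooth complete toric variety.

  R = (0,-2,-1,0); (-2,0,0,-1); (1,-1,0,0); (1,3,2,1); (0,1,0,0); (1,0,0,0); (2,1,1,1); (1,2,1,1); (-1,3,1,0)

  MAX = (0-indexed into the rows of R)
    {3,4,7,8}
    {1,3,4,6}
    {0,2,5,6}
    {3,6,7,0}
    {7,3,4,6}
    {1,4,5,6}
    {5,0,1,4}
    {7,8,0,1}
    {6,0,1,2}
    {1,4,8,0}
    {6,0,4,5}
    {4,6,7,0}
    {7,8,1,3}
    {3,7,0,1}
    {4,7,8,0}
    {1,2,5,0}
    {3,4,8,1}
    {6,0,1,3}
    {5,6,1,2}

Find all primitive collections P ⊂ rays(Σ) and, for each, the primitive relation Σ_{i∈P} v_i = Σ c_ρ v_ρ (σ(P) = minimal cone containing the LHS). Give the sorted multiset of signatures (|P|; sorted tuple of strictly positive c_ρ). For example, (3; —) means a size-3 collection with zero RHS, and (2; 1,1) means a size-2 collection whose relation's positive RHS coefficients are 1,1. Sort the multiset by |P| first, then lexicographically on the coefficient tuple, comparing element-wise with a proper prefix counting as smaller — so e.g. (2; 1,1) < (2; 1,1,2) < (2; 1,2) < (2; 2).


Minimal non-faces — 14 found among 9 rays, 19 max cones:

  • {2,4}:  v_{2} + v_{4} = v_{5}  ⇒ sig = (2; 1)
  • {2,7}:  v_{2} + v_{7} = v_{6}  ⇒ sig = (2; 1)
  • {5,7}:  v_{5} + v_{7} = v_{4} + v_{6}  ⇒ sig = (2; 1,1)
  • {6,8}:  v_{6} + v_{8} = v_{3} + v_{4}  ⇒ sig = (2; 1,1)
  • {2,8}:  v_{2} + v_{8} = v_{1} + v_{4} + v_{6}  ⇒ sig = (2; 1,1,1)
  • {3,5}:  v_{3} + v_{5} = v_{1} + v_{4} + 2·v_{6}  ⇒ sig = (2; 1,1,2)
  • {5,8}:  v_{5} + v_{8} = v_{1} + 2·v_{4} + v_{6}  ⇒ sig = (2; 1,1,2)
  • {2,3}:  v_{2} + v_{3} = v_{1} + 2·v_{6}  ⇒ sig = (2; 1,2)
  • {0,3,4}:  v_{0} + v_{3} + v_{4} = v_{7}  ⇒ sig = (3; 1)
  • {1,4,7}:  v_{1} + v_{4} + v_{7} = v_{8}  ⇒ sig = (3; 1)
  • {1,6,7}:  v_{1} + v_{6} + v_{7} = v_{3}  ⇒ sig = (3; 1)
  • {0,3,8}:  v_{0} + v_{3} + v_{8} = v_{1} + 2·v_{7}  ⇒ sig = (3; 1,2)
  • {0,1,4,6}:  v_{0} + v_{1} + v_{4} + v_{6} = 0  ⇒ sig = (4; —)
  • {0,1,5,6}:  v_{0} + v_{1} + v_{5} + v_{6} = v_{2}  ⇒ sig = (4; 1)

Sorted signature multiset PRS(X):
    |P|=2: 8 collections, coeffs (1), (1), (1,1), (1,1), (1,1,1), (1,1,2), (1,1,2), (1,2)
    |P|=3: 4 collections, coeffs (1), (1), (1), (1,2)
    |P|=4: 2 collections, coeffs (), (1)


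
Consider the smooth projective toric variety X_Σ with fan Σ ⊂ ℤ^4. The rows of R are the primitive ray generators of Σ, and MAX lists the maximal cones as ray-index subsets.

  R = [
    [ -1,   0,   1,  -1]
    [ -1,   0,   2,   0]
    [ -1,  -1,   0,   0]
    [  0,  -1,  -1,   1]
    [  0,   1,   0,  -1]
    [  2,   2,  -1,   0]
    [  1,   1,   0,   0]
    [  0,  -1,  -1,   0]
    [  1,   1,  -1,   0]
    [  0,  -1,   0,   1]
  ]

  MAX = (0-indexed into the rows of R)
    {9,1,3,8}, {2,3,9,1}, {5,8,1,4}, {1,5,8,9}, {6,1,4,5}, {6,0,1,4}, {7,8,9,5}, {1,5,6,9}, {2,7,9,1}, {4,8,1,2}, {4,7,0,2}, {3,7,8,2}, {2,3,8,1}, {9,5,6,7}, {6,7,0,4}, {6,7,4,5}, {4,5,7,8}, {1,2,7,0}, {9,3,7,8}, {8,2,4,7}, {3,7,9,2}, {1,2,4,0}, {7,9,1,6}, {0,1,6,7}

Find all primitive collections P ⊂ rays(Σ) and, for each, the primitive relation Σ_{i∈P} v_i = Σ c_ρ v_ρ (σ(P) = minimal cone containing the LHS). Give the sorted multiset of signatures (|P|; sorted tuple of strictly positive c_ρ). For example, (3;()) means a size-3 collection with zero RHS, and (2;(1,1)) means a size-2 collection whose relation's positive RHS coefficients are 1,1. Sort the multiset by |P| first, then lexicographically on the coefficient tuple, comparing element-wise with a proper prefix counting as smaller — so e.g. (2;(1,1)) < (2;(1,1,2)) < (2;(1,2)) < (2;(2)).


Σ has 16 primitive collections:

  P = {2,6}:  v_{2} + v_{6} = 0  ⟹  sig = (2;())
  P = {4,9}:  v_{4} + v_{9} = 0  ⟹  sig = (2;())
  P = {0,3}:  v_{0} + v_{3} = v_{2}  ⟹  sig = (2;(1))
  P = {0,8}:  v_{0} + v_{8} = v_{4}  ⟹  sig = (2;(1))
  P = {2,5}:  v_{2} + v_{5} = v_{8}  ⟹  sig = (2;(1))
  P = {6,8}:  v_{6} + v_{8} = v_{5}  ⟹  sig = (2;(1))
  P = {0,5}:  v_{0} + v_{5} = v_{4} + v_{6}  ⟹  sig = (2;(1,1))
  P = {0,9}:  v_{0} + v_{9} = v_{1} + v_{7}  ⟹  sig = (2;(1,1))
  P = {3,4}:  v_{3} + v_{4} = v_{2} + v_{8}  ⟹  sig = (2;(1,1))
  P = {3,6}:  v_{3} + v_{6} = v_{8} + v_{9}  ⟹  sig = (2;(1,1))
  P = {3,5}:  v_{3} + v_{5} = 2·v_{8} + v_{9}  ⟹  sig = (2;(1,2))
  P = {1,7,8}:  v_{1} + v_{7} + v_{8} = 0  ⟹  sig = (3;())
  P = {1,4,7}:  v_{1} + v_{4} + v_{7} = v_{0}  ⟹  sig = (3;(1))
  P = {1,5,7}:  v_{1} + v_{5} + v_{7} = v_{6}  ⟹  sig = (3;(1))
  P = {2,8,9}:  v_{2} + v_{8} + v_{9} = v_{3}  ⟹  sig = (3;(1))
  P = {1,3,7}:  v_{1} + v_{3} + v_{7} = v_{2} + v_{9}  ⟹  sig = (3;(1,1))

Hence PRS(X_Σ) =
[(2;()), (2;()), (2;(1)), (2;(1)), (2;(1)), (2;(1)), (2;(1,1)), (2;(1,1)), (2;(1,1)), (2;(1,1)), (2;(1,2)), (3;()), (3;(1)), (3;(1)), (3;(1)), (3;(1,1))]


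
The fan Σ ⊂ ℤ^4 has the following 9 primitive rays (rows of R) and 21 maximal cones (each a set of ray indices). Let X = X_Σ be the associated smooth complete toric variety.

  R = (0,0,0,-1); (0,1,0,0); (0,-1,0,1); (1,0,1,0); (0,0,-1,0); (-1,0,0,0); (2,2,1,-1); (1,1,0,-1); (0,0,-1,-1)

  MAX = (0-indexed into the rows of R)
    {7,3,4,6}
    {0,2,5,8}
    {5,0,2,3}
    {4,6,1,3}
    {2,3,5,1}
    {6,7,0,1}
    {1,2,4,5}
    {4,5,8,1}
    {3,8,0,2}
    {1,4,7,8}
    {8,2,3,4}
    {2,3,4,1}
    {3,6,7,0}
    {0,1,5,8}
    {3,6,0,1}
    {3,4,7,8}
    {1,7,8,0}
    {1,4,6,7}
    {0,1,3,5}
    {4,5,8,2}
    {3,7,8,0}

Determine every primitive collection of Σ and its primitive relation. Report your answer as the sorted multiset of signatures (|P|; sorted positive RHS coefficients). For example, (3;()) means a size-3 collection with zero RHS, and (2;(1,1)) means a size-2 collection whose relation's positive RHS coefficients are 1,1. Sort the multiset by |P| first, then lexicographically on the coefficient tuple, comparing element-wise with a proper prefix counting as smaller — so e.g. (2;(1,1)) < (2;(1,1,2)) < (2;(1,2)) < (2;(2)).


12 minimal non-faces of Δ(Σ) (on 9 rays):

  P = {0,4}:  v_{0} + v_{4} = v_{8}  ⟹  sig = (2;(1))
  P = {2,7}:  v_{2} + v_{7} = v_{3} + v_{4}  ⟹  sig = (2;(1,1))
  P = {5,7}:  v_{5} + v_{7} = v_{0} + v_{1}  ⟹  sig = (2;(1,1))
  P = {2,6}:  v_{2} + v_{6} = v_{1} + 2·v_{3} + v_{4}  ⟹  sig = (2;(1,1,2))
  P = {5,6}:  v_{5} + v_{6} = v_{0} + 2·v_{1} + v_{3}  ⟹  sig = (2;(1,1,2))
  P = {6,8}:  v_{6} + v_{8} = 2·v_{7}  ⟹  sig = (2;(2))
  P = {0,1,2}:  v_{0} + v_{1} + v_{2} = 0  ⟹  sig = (3;())
  P = {3,4,5}:  v_{3} + v_{4} + v_{5} = 0  ⟹  sig = (3;())
  P = {1,2,8}:  v_{1} + v_{2} + v_{8} = v_{4}  ⟹  sig = (3;(1))
  P = {1,3,7}:  v_{1} + v_{3} + v_{7} = v_{6}  ⟹  sig = (3;(1))
  P = {1,3,8}:  v_{1} + v_{3} + v_{8} = v_{7}  ⟹  sig = (3;(1))
  P = {3,5,8}:  v_{3} + v_{5} + v_{8} = v_{0}  ⟹  sig = (3;(1))

Hence PRS(X_Σ) =
{ (2;(1)),  (2;(1,1)) ×2,  (2;(1,1,2)) ×2,  (2;(2)),  (3;()) ×2,  (3;(1)) ×4 }


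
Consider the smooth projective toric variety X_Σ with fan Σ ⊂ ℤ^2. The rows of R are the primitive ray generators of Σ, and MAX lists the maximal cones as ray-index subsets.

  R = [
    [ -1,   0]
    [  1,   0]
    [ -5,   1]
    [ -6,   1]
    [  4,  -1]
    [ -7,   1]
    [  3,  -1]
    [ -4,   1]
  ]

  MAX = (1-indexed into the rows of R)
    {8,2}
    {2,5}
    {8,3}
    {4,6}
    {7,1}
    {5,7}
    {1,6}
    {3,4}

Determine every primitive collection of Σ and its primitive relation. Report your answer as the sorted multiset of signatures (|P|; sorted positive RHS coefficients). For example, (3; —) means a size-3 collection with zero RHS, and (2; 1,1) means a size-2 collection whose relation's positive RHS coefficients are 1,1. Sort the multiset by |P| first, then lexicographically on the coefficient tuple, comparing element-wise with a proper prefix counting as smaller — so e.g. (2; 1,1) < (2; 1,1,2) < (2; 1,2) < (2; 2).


Σ has 20 primitive collections:

  P = {1,2}:  v_{1} + v_{2} = 0 — sig = (2; —)
  P = {5,8}:  v_{5} + v_{8} = 0 — sig = (2; —)
  P = {1,3}:  v_{1} + v_{3} = v_{4} — sig = (2; 1)
  P = {1,4}:  v_{1} + v_{4} = v_{6} — sig = (2; 1)
  P = {1,5}:  v_{1} + v_{5} = v_{7} — sig = (2; 1)
  P = {1,8}:  v_{1} + v_{8} = v_{3} — sig = (2; 1)
  P = {2,3}:  v_{2} + v_{3} = v_{8} — sig = (2; 1)
  P = {2,4}:  v_{2} + v_{4} = v_{3} — sig = (2; 1)
  P = {2,6}:  v_{2} + v_{6} = v_{4} — sig = (2; 1)
  P = {2,7}:  v_{2} + v_{7} = v_{5} — sig = (2; 1)
  P = {3,5}:  v_{3} + v_{5} = v_{1} — sig = (2; 1)
  P = {7,8}:  v_{7} + v_{8} = v_{1} — sig = (2; 1)
  P = {6,8}:  v_{6} + v_{8} = v_{3} + v_{4} — sig = (2; 1,1)
  P = {3,6}:  v_{3} + v_{6} = 2·v_{4} — sig = (2; 2)
  P = {3,7}:  v_{3} + v_{7} = 2·v_{1} — sig = (2; 2)
  P = {4,5}:  v_{4} + v_{5} = 2·v_{1} — sig = (2; 2)
  P = {4,8}:  v_{4} + v_{8} = 2·v_{3} — sig = (2; 2)
  P = {4,7}:  v_{4} + v_{7} = 3·v_{1} — sig = (2; 3)
  P = {5,6}:  v_{5} + v_{6} = 3·v_{1} — sig = (2; 3)
  P = {6,7}:  v_{6} + v_{7} = 4·v_{1} — sig = (2; 4)

so the primitive-relation signature multiset is
[(2; —), (2; —), (2; 1), (2; 1), (2; 1), (2; 1), (2; 1), (2; 1), (2; 1), (2; 1), (2; 1), (2; 1), (2; 1,1), (2; 2), (2; 2), (2; 2), (2; 2), (2; 3), (2; 3), (2; 4)]


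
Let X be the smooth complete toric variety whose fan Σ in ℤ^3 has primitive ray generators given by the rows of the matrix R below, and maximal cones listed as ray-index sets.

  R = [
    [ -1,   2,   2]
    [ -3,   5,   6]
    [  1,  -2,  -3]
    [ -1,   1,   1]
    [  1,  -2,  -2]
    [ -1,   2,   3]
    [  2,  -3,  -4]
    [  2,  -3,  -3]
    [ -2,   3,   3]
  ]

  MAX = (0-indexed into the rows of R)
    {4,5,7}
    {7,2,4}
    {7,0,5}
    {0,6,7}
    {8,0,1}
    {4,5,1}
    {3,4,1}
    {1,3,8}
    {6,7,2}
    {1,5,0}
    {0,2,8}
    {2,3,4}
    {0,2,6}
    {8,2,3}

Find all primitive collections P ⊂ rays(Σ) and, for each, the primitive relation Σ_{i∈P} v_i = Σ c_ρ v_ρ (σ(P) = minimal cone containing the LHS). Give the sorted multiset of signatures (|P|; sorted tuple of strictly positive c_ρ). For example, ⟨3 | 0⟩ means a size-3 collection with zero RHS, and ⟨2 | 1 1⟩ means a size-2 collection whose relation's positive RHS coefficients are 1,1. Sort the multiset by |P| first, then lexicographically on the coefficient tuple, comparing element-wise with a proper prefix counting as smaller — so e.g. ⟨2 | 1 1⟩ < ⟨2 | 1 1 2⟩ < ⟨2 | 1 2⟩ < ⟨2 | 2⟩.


The 16 primitive collections of Σ (r=9, n=3):

  {0,4}:  v_{0} + v_{4} = 0 — sig = ⟨2 | 0⟩
  {2,5}:  v_{2} + v_{5} = 0 — sig = ⟨2 | 0⟩
  {7,8}:  v_{7} + v_{8} = 0 — sig = ⟨2 | 0⟩
  {0,3}:  v_{0} + v_{3} = v_{8} — sig = ⟨2 | 1⟩
  {1,2}:  v_{1} + v_{2} = v_{8} — sig = ⟨2 | 1⟩
  {1,6}:  v_{1} + v_{6} = v_{0} — sig = ⟨2 | 1⟩
  {1,7}:  v_{1} + v_{7} = v_{5} — sig = ⟨2 | 1⟩
  {3,6}:  v_{3} + v_{6} = v_{2} — sig = ⟨2 | 1⟩
  {3,7}:  v_{3} + v_{7} = v_{4} — sig = ⟨2 | 1⟩
  {4,8}:  v_{4} + v_{8} = v_{3} — sig = ⟨2 | 1⟩
  {5,8}:  v_{5} + v_{8} = v_{1} — sig = ⟨2 | 1⟩
  {3,5}:  v_{3} + v_{5} = v_{1} + v_{4} — sig = ⟨2 | 1 1⟩
  {4,6}:  v_{4} + v_{6} = v_{2} + v_{7} — sig = ⟨2 | 1 1⟩
  {5,6}:  v_{5} + v_{6} = v_{0} + v_{7} — sig = ⟨2 | 1 1⟩
  {6,8}:  v_{6} + v_{8} = v_{0} + v_{2} — sig = ⟨2 | 1 1⟩
  {0,2,7}:  v_{0} + v_{2} + v_{7} = v_{6} — sig = ⟨3 | 1⟩

Hence PRS(X_Σ) =
    ⟨2 | 0⟩
    ⟨2 | 0⟩
    ⟨2 | 0⟩
    ⟨2 | 1⟩
    ⟨2 | 1⟩
    ⟨2 | 1⟩
    ⟨2 | 1⟩
    ⟨2 | 1⟩
    ⟨2 | 1⟩
    ⟨2 | 1⟩
    ⟨2 | 1⟩
    ⟨2 | 1 1⟩
    ⟨2 | 1 1⟩
    ⟨2 | 1 1⟩
    ⟨2 | 1 1⟩
    ⟨3 | 1⟩


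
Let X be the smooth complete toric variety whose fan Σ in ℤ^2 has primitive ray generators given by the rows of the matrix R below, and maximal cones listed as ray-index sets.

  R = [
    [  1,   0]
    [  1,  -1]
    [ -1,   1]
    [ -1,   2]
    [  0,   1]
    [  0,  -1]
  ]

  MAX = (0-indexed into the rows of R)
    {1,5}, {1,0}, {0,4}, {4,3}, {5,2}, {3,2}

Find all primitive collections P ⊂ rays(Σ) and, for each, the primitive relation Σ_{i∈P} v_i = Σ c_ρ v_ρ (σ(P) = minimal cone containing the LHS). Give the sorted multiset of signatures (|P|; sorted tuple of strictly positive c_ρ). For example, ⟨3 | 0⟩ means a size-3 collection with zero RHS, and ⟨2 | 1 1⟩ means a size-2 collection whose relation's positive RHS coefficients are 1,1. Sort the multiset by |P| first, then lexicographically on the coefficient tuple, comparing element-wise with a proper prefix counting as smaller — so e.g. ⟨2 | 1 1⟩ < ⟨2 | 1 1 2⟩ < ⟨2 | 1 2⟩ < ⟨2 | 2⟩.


9 minimal non-faces of Δ(Σ) (on 6 rays):

  P = {1,2}:  v_{1} + v_{2} = 0  ⟹  sig = ⟨2 | 0⟩
  P = {4,5}:  v_{4} + v_{5} = 0  ⟹  sig = ⟨2 | 0⟩
  P = {0,2}:  v_{0} + v_{2} = v_{4}  ⟹  sig = ⟨2 | 1⟩
  P = {0,5}:  v_{0} + v_{5} = v_{1}  ⟹  sig = ⟨2 | 1⟩
  P = {1,3}:  v_{1} + v_{3} = v_{4}  ⟹  sig = ⟨2 | 1⟩
  P = {1,4}:  v_{1} + v_{4} = v_{0}  ⟹  sig = ⟨2 | 1⟩
  P = {2,4}:  v_{2} + v_{4} = v_{3}  ⟹  sig = ⟨2 | 1⟩
  P = {3,5}:  v_{3} + v_{5} = v_{2}  ⟹  sig = ⟨2 | 1⟩
  P = {0,3}:  v_{0} + v_{3} = 2·v_{4}  ⟹  sig = ⟨2 | 2⟩

so the primitive-relation signature multiset is
    ⟨2 | 0⟩
    ⟨2 | 0⟩
    ⟨2 | 1⟩
    ⟨2 | 1⟩
    ⟨2 | 1⟩
    ⟨2 | 1⟩
    ⟨2 | 1⟩
    ⟨2 | 1⟩
    ⟨2 | 2⟩


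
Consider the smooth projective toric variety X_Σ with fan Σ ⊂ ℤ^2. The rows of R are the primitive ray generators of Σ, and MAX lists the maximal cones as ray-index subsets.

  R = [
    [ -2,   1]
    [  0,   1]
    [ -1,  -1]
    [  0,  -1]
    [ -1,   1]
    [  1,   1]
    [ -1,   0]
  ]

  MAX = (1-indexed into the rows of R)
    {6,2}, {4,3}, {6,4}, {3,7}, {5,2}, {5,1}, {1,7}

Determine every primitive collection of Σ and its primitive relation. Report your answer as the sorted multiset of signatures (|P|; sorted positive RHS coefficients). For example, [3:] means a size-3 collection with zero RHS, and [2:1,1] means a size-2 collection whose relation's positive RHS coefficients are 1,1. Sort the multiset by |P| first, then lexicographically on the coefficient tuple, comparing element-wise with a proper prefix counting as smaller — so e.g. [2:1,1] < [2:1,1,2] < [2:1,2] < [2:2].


|primitive collections| = 14. Relations:

  P={2,4}:  v_{2} + v_{4} = 0 — sig = [2:]
  P={3,6}:  v_{3} + v_{6} = 0 — sig = [2:]
  P={2,3}:  v_{2} + v_{3} = v_{7} — sig = [2:1]
  P={2,7}:  v_{2} + v_{7} = v_{5} — sig = [2:1]
  P={4,5}:  v_{4} + v_{5} = v_{7} — sig = [2:1]
  P={4,7}:  v_{4} + v_{7} = v_{3} — sig = [2:1]
  P={5,7}:  v_{5} + v_{7} = v_{1} — sig = [2:1]
  P={6,7}:  v_{6} + v_{7} = v_{2} — sig = [2:1]
  P={1,6}:  v_{1} + v_{6} = v_{2} + v_{5} — sig = [2:1,1]
  P={1,2}:  v_{1} + v_{2} = 2·v_{5} — sig = [2:2]
  P={1,4}:  v_{1} + v_{4} = 2·v_{7} — sig = [2:2]
  P={3,5}:  v_{3} + v_{5} = 2·v_{7} — sig = [2:2]
  P={5,6}:  v_{5} + v_{6} = 2·v_{2} — sig = [2:2]
  P={1,3}:  v_{1} + v_{3} = 3·v_{7} — sig = [2:3]

Sorted signature multiset PRS(X):
    |P|=2: 14 collections, coeffs (), (), (1), (1), (1), (1), (1), (1), (1,1), (2), (2), (2), (2), (3)
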